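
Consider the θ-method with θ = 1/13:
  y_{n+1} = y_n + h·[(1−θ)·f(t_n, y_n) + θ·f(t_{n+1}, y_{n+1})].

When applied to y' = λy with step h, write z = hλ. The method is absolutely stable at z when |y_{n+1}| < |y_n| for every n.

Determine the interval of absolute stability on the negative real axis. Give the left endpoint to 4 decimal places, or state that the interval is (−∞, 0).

With y'=λy (z=hλ):
  y_{n+1} = y_n + z·[12/13·y_n + 1/13·y_{n+1}] ⇒ (1 − 1/13z)y_{n+1} = (1 + 12/13z)y_n
  R(z) = (1 + 12/13z)/(1 − 1/13z).

Need |R(x)|<1, x<0.
x=-0.75: |R|=0.2909
R=−1: 1+12/13x = −1+1/13x ⇒ -11/13x=2 ⇒ x=2/(-11/13)=-2.3636
Confirm numerically:
  x=-2.175: |R|=0.86326 <1
  x=-2.107: |R|=0.81313 <1
  x=-1.955: |R|=0.69943 <1
  x=-1.638: |R|=0.45471 <1
  x=-2.963: |R|=1.41302 >1
  x=-2.901: |R|=1.37174 >1
  x=-2.540: |R|=1.12484 >1
Interval (-2.3636, 0).

(-2.3636, 0).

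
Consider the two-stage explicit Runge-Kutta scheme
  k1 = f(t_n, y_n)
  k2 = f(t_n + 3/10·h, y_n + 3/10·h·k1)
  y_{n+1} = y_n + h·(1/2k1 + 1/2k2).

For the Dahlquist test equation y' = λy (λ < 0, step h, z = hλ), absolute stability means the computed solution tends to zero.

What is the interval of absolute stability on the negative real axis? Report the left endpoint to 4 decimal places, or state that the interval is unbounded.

z∈(-6.6667,0).

Test eqn y'=λy, z=hλ:
  k1=λy_n ⇒ h·k1=z·y_n;  k2=λ(1+3/10z)y_n ⇒ h·k2=z(1+3/10z)y_n
  y_{n+1}/y_n = 1 + 1/2z + 1/2z(1+3/10z) = 1 + z + 3/20z²
  Hence R(z) = 1 + z + 3/20z².

Find x<0 with |R(x)|<1.
x=-1.41: |R|=0.1118
R=1: x+3/20x²=0 ⇒ x=−20/3=-6.6667; min R=1−1/(4·3/20)=-0.6667>−1
Confirm numerically:
  x=-4.936: |R|=0.28139 <1
  x=-4.203: |R|=0.55322 <1
  x=-4.135: |R|=0.57027 <1
  x=-2.840: |R|=0.63016 <1
  x=-7.077: |R|=1.43559 >1
  x=-6.934: |R|=1.27805 >1
So |R|<1 on (-6.6667, 0).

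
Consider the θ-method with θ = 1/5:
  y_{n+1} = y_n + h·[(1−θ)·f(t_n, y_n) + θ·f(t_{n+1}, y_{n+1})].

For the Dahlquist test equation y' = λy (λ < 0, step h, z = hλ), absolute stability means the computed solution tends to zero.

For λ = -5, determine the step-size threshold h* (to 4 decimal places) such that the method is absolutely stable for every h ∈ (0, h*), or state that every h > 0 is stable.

With y'=λy (z=hλ):
  y_{n+1} = y_n + z·[4/5·y_n + 1/5·y_{n+1}] ⇒ (1 − 1/5z)y_{n+1} = (1 + 4/5z)y_n
  so R(z) = (1 + 4/5z)/(1 − 1/5z).

Solve |R(x)|<1 on ℝ⁻.
x=-0.53: |R|=0.5208
R=−1: 1+4/5x = −1+1/5x ⇒ -3/5x=2 ⇒ x=2/(-3/5)=-3.3333
Confirm numerically:
  x=-2.991: |R|=0.87148 <1
  x=-2.476: |R|=0.65597 <1
  x=-2.273: |R|=0.56263 <1
  x=-1.880: |R|=0.36628 <1
  x=-3.841: |R|=1.17227 >1
  x=-3.748: |R|=1.14220 >1
  x=-3.455: |R|=1.04317 >1
Stable set (-3.3333, 0).

(-3.3333,0); λ=-5 ⇒ h* = (10/3)/5 = 0.6667.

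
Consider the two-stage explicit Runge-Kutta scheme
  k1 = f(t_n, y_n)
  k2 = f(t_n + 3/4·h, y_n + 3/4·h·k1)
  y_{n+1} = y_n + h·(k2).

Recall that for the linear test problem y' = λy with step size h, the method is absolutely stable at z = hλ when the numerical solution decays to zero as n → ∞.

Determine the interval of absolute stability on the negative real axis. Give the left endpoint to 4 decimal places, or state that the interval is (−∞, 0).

On y'=λy, z=hλ:
  k1=λy_n ⇒ h·k1=z·y_n;  k2=λ(1+3/4z)y_n ⇒ h·k2=z(1+3/4z)y_n
  y_{n+1}/y_n = 1 + z(1+3/4z) = 1 + z + 3/4z²
  Hence R(z) = 1 + z + 3/4z².

Boundary: |R(x)|=1, x<0.
x=-0.54: |R|=0.6787
R=1: x+3/4x²=0 ⇒ x=−4/3=-1.3333; min R=1−1/(4·3/4)=0.6667>−1
Confirm numerically:
  x=-1.210: |R|=0.88807 <1
  x=-1.152: |R|=0.84333 <1
  x=-0.651: |R|=0.66685 <1
  x=-1.764: |R|=1.56977 >1
  x=-1.740: |R|=1.53070 >1
  x=-1.631: |R|=1.36412 >1
Interval (-1.3333, 0).

(-1.3333, 0).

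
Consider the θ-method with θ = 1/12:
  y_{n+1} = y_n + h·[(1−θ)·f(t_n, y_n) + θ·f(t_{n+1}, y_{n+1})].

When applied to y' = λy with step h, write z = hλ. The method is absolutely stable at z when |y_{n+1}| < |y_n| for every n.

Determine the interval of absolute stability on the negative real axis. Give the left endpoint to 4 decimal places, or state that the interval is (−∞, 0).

On y'=λy, z=hλ:
  y_{n+1} = y_n + z·[11/12·y_n + 1/12·y_{n+1}] ⇒ (1 − 1/12z)y_{n+1} = (1 + 11/12z)y_n
  so R(z) = (1 + 11/12z)/(1 − 1/12z).

Solve |R(x)|<1 on ℝ⁻.
x=-0.45: |R|=0.5663
R=−1: 1+11/12x = −1+1/12x ⇒ -5/6x=2 ⇒ x=2/(-5/6)=-2.4000
Confirm numerically:
  x=-1.276: |R|=0.15336 <1
  x=-1.255: |R|=0.13618 <1
  x=-1.145: |R|=0.04526 <1
  x=-2.697: |R|=1.20208 >1
  x=-2.595: |R|=1.13361 >1
  x=-2.478: |R|=1.05387 >1
Interval (-2.4000, 0).

z∈(-2.4000,0).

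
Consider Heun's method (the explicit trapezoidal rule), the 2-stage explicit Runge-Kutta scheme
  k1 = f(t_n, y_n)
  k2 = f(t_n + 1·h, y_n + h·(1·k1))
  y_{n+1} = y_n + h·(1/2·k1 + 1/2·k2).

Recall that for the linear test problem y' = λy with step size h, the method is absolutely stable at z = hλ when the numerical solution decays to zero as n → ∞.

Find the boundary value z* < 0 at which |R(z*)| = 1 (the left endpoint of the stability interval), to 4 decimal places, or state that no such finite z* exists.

With y'=λy (z=hλ):
  order 2, 2-stage ⇒ R(z)=1+z+z^2/2
  (e.g. R(-1.2)=0.52000, |R|=0.52000)

Solve |R(x)|<1 on ℝ⁻.
x=-1.2: |R|=0.5200
|R(-1.92)|=0.9232 |R(-1.83)|=0.8445 |R(-0.87)|=0.5085
Bisect:
  x_lo=-2.4314 |R|=1.5244  x_hi=-0.1839 |R|=0.8330
  mid=-1.30764 |R|=0.54732 →hi
  mid=-1.86949 |R|=0.87801 →hi
  mid=-2.15042 |R|=1.16174 →lo
  mid=-2.00996 |R|=1.01001 →lo
  mid=-1.93973 |R|=0.94154 →hi
  mid=-1.97484 |R|=0.97516 →hi
  mid=-1.99240 |R|=0.99243 →hi
  mid=-2.00118 |R|=1.00118 →lo
  mid=-1.99679 |R|=0.99679 →hi
  ...
  [-2.00008,-1.99994] ⇒ x*=-2.0000
Interval (-2.0000, 0).

z* = -2.0000.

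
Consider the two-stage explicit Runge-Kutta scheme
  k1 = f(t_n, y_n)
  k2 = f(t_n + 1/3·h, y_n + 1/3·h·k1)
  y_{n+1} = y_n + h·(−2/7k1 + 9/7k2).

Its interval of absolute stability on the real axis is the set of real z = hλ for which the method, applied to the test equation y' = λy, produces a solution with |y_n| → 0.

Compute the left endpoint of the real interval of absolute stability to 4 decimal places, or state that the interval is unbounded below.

Set f=λy, z=hλ:
  k1=λy_n ⇒ h·k1=z·y_n;  k2=λ(1+1/3z)y_n ⇒ h·k2=z(1+1/3z)y_n
  y_{n+1}/y_n = 1 − 2/7z + 9/7z(1+1/3z) = 1 + z + 3/7z²
  ⇒ R(z) = 1 + z + 3/7z².

Find x<0 with |R(x)|<1.
x=-1.06: |R|=0.4215
R=1: x+3/7x²=0 ⇒ x=−7/3=-2.3333; min R=1−1/(4·3/7)=0.4167>−1
Confirm numerically:
  x=-1.807: |R|=0.59239 <1
  x=-1.695: |R|=0.53630 <1
  x=-1.376: |R|=0.43545 <1
  x=-0.982: |R|=0.43128 <1
  x=-2.832: |R|=1.60524 >1
  x=-2.749: |R|=1.48971 >1
  x=-2.716: |R|=1.44542 >1
So |R|<1 on (-2.3333, 0).

left endpoint -2.3333.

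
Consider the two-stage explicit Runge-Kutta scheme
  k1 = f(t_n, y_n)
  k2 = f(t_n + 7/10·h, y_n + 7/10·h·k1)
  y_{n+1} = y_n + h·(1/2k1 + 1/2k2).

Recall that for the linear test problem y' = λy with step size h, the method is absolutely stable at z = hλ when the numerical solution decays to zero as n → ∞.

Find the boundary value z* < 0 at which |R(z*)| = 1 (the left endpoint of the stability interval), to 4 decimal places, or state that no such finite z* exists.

With y'=λy (z=hλ):
  k1=λy_n ⇒ h·k1=z·y_n;  k2=λ(1+7/10z)y_n ⇒ h·k2=z(1+7/10z)y_n
  y_{n+1}/y_n = 1 + 1/2z + 1/2z(1+7/10z) = 1 + z + 7/20z²
  ⇒ R(z) = 1 + z + 7/20z².

Solve |R(x)|<1 on ℝ⁻.
x=-1.74: |R|=0.3197
R=1: x+7/20x²=0 ⇒ x=−20/7=-2.8571; min R=1−1/(4·7/20)=0.2857>−1
Confirm numerically:
  x=-2.576: |R|=0.74652 <1
  x=-1.717: |R|=0.31483 <1
  x=-1.605: |R|=0.29661 <1
  x=-1.346: |R|=0.28810 <1
  x=-3.206: |R|=1.39145 >1
  x=-3.038: |R|=1.19231 >1
Stable set (-2.8571, 0).

left endpoint -2.8571.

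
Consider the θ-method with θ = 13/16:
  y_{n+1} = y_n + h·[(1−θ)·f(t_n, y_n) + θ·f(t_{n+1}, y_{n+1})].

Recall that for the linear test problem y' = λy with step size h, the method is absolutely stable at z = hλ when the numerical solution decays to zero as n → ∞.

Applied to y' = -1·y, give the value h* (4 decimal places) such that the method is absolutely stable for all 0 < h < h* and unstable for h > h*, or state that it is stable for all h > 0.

With y'=λy (z=hλ):
  y_{n+1} = y_n + z·[3/16·y_n + 13/16·y_{n+1}] ⇒ (1 − 13/16z)y_{n+1} = (1 + 3/16z)y_n
  R(z) = (1 + 3/16z)/(1 − 13/16z).

Solve |R(x)|<1 on ℝ⁻.
x=-1.11: |R|=0.4164
x=-2: |R|=0.2381
x=-10: |R|=0.0959
x=-100: |R|=0.2158
θ=13/16≥1/2 ⇒ |1+3/16x|<|1−13/16x| ∀x<0 ⇒ unbounded interval.

interval (−∞, 0). Any h>0 works for λ=-1.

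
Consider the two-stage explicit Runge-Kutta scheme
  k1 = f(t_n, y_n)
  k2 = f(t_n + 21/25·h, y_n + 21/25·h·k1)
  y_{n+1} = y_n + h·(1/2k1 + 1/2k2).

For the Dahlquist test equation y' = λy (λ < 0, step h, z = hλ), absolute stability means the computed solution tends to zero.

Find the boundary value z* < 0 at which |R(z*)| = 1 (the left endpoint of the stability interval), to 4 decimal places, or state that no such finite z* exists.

left endpoint -2.3810.

With y'=λy (z=hλ):
  k1=λy_n ⇒ h·k1=z·y_n;  k2=λ(1+21/25z)y_n ⇒ h·k2=z(1+21/25z)y_n
  y_{n+1}/y_n = 1 + 1/2z + 1/2z(1+21/25z) = 1 + z + 21/50z²
  so R(z) = 1 + z + 21/50z².

Solve |R(x)|<1 on ℝ⁻.
x=-0.73: |R|=0.4938
R=1: x+21/50x²=0 ⇒ x=−50/21=-2.3810; min R=1−1/(4·21/50)=0.4048>−1
Confirm numerically:
  x=-2.197: |R|=0.83026 <1
  x=-2.034: |R|=0.70361 <1
  x=-1.965: |R|=0.65671 <1
  x=-2.674: |R|=1.32912 >1
  x=-2.432: |R|=1.05214 >1
Stable set (-2.3810, 0).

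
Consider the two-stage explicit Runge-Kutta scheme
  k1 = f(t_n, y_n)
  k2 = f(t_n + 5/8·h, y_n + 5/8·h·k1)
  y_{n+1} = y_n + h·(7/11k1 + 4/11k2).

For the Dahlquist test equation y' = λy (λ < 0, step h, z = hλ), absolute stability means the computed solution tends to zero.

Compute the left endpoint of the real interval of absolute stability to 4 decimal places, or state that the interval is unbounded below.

Test eqn y'=λy, z=hλ:
  k1=λy_n ⇒ h·k1=z·y_n;  k2=λ(1+5/8z)y_n ⇒ h·k2=z(1+5/8z)y_n
  y_{n+1}/y_n = 1 + 7/11z + 4/11z(1+5/8z) = 1 + z + 5/22z²
  so R(z) = 1 + z + 5/22z².

Find x<0 with |R(x)|<1.
x=-0.56: |R|=0.5113
R=1: x+5/22x²=0 ⇒ x=−22/5=-4.4000; min R=1−1/(4·5/22)=-0.1000>−1
Confirm numerically:
  x=-4.257: |R|=0.86165 <1
  x=-3.613: |R|=0.35377 <1
  x=-3.454: |R|=0.25739 <1
  x=-2.662: |R|=0.05149 <1
  x=-4.843: |R|=1.48760 >1
  x=-4.744: |R|=1.37089 >1
  x=-4.657: |R|=1.27201 >1
Interval (-4.4000, 0).

z* = -4.4000.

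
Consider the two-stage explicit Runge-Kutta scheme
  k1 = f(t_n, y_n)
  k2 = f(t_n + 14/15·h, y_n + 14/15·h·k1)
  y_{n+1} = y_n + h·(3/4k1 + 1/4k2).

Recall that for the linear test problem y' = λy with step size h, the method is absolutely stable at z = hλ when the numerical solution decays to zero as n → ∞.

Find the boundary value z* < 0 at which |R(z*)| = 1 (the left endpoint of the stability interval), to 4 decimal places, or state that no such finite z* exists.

On y'=λy, z=hλ:
  k1=λy_n ⇒ h·k1=z·y_n;  k2=λ(1+14/15z)y_n ⇒ h·k2=z(1+14/15z)y_n
  y_{n+1}/y_n = 1 + 3/4z + 1/4z(1+14/15z) = 1 + z + 7/30z²
  so R(z) = 1 + z + 7/30z².

Find x<0 with |R(x)|<1.
x=-0.46: |R|=0.5894
R=1: x+7/30x²=0 ⇒ x=−30/7=-4.2857; min R=1−1/(4·7/30)=-0.0714>−1
Confirm numerically:
  x=-4.112: |R|=0.83333 <1
  x=-3.123: |R|=0.15273 <1
  x=-2.107: |R|=0.07113 <1
  x=-2.052: |R|=0.06950 <1
  x=-4.780: |R|=1.55129 >1
  x=-4.635: |R|=1.37775 >1
  x=-4.350: |R|=1.06525 >1
Interval (-4.2857, 0).

left endpoint -4.2857.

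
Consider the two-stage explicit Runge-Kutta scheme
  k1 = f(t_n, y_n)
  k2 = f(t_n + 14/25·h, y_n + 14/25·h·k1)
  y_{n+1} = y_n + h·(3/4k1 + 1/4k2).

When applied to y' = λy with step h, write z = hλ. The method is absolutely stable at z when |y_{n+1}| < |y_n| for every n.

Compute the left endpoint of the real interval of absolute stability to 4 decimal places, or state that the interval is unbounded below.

Set f=λy, z=hλ:
  k1=λy_n ⇒ h·k1=z·y_n;  k2=λ(1+14/25z)y_n ⇒ h·k2=z(1+14/25z)y_n
  y_{n+1}/y_n = 1 + 3/4z + 1/4z(1+14/25z) = 1 + z + 7/50z²
  R(z) = 1 + z + 7/50z².

Boundary: |R(x)|=1, x<0.
x=-0.66: |R|=0.4010
R=1: x+7/50x²=0 ⇒ x=−50/7=-7.1429; min R=1−1/(4·7/50)=-0.7857>−1
Confirm numerically:
  x=-5.407: |R|=0.31401 <1
  x=-4.984: |R|=0.50636 <1
  x=-4.620: |R|=0.63178 <1
  x=-4.442: |R|=0.67961 <1
  x=-7.280: |R|=1.13978 >1
  x=-7.180: |R|=1.03734 >1
  x=-7.163: |R|=1.02020 >1
So |R|<1 on (-7.1429, 0).

left endpoint -7.1429.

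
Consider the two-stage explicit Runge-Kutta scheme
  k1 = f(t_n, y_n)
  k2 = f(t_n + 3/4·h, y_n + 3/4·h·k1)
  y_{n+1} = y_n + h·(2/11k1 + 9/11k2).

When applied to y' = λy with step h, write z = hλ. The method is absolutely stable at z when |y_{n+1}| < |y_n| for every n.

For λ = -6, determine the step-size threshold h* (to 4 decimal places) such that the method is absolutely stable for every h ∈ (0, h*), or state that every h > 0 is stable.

Set f=λy, z=hλ:
  k1=λy_n ⇒ h·k1=z·y_n;  k2=λ(1+3/4z)y_n ⇒ h·k2=z(1+3/4z)y_n
  y_{n+1}/y_n = 1 + 2/11z + 9/11z(1+3/4z) = 1 + z + 27/44z²
  ⇒ R(z) = 1 + z + 27/44z².

Find x<0 with |R(x)|<1.
x=-0.82: |R|=0.5926
R=1: x+27/44x²=0 ⇒ x=−44/27=-1.6296; min R=1−1/(4·27/44)=0.5926>−1
Confirm numerically:
  x=-1.555: |R|=0.92879 <1
  x=-1.024: |R|=0.61944 <1
  x=-0.815: |R|=0.59259 <1
  x=-2.222: |R|=1.80770 >1
  x=-2.085: |R|=1.58262 >1
  x=-1.671: |R|=1.04242 >1
Interval (-1.6296, 0).

(-1.6296,0); λ=-6 ⇒ h* = (44/27)/6 = 0.2716.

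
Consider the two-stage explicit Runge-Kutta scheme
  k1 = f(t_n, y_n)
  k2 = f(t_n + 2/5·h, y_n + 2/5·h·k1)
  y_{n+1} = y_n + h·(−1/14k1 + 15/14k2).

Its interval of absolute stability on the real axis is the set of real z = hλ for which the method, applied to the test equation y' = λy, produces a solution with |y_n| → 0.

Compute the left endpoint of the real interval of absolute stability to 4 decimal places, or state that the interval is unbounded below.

left endpoint -2.3333.

Set f=λy, z=hλ:
  k1=λy_n ⇒ h·k1=z·y_n;  k2=λ(1+2/5z)y_n ⇒ h·k2=z(1+2/5z)y_n
  y_{n+1}/y_n = 1 − 1/14z + 15/14z(1+2/5z) = 1 + z + 3/7z²
  Hence R(z) = 1 + z + 3/7z².

Solve |R(x)|<1 on ℝ⁻.
x=-1.47: |R|=0.4561
R=1: x+3/7x²=0 ⇒ x=−7/3=-2.3333; min R=1−1/(4·3/7)=0.4167>−1
Confirm numerically:
  x=-1.919: |R|=0.65924 <1
  x=-1.881: |R|=0.63535 <1
  x=-1.538: |R|=0.47576 <1
  x=-1.458: |R|=0.45304 <1
  x=-2.561: |R|=1.24988 >1
  x=-2.482: |R|=1.15814 >1
  x=-2.378: |R|=1.04552 >1
Stable set (-2.3333, 0).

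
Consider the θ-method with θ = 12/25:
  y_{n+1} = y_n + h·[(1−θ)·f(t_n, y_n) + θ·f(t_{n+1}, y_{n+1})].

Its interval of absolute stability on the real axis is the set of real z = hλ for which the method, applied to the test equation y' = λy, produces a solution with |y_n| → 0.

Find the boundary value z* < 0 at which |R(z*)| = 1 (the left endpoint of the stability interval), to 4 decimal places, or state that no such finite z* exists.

left endpoint -50.0000.

Test eqn y'=λy, z=hλ:
  y_{n+1} = y_n + z·[13/25·y_n + 12/25·y_{n+1}] ⇒ (1 − 12/25z)y_{n+1} = (1 + 13/25z)y_n
  ⇒ R(z) = (1 + 13/25z)/(1 − 12/25z).

Find x<0 with |R(x)|<1.
x=-1.46: |R|=0.1416
R=−1: 1+13/25x = −1+12/25x ⇒ -1/25x=2 ⇒ x=2/(-1/25)=-50.0000
Confirm numerically:
  x=-49.469: |R|=0.99914 <1
  x=-45.274: |R|=0.99168 <1
  x=-40.560: |R|=0.98155 <1
  x=-38.691: |R|=0.97689 <1
  x=-50.515: |R|=1.00082 >1
  x=-50.402: |R|=1.00064 >1
So |R|<1 on (-50.0000, 0).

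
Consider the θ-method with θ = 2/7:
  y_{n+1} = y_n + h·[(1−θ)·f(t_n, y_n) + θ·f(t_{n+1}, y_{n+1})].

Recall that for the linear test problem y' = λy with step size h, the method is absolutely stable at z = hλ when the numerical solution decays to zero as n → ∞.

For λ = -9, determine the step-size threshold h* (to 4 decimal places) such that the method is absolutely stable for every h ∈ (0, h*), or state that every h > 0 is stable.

Set f=λy, z=hλ:
  y_{n+1} = y_n + z·[5/7·y_n + 2/7·y_{n+1}] ⇒ (1 − 2/7z)y_{n+1} = (1 + 5/7z)y_n
  ⇒ R(z) = (1 + 5/7z)/(1 − 2/7z).

Find x<0 with |R(x)|<1.
x=-1.59: |R|=0.0933
R=−1: 1+5/7x = −1+2/7x ⇒ -3/7x=2 ⇒ x=2/(-3/7)=-4.6667
Confirm numerically:
  x=-4.029: |R|=0.87296 <1
  x=-3.914: |R|=0.84772 <1
  x=-3.813: |R|=0.82490 <1
  x=-5.168: |R|=1.08676 >1
  x=-4.967: |R|=1.05321 >1
  x=-4.755: |R|=1.01605 >1
Stable set (-4.6667, 0).

(-4.6667,0); λ=-9 ⇒ h* = (14/3)/9 = 0.5185.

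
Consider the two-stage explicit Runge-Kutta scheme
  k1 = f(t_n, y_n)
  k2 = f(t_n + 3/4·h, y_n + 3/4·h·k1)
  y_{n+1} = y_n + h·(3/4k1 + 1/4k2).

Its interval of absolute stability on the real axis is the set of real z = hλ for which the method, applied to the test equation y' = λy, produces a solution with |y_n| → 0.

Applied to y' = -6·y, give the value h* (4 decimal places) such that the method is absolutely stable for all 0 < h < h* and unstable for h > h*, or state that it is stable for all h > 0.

On y'=λy, z=hλ:
  k1=λy_n ⇒ h·k1=z·y_n;  k2=λ(1+3/4z)y_n ⇒ h·k2=z(1+3/4z)y_n
  y_{n+1}/y_n = 1 + 3/4z + 1/4z(1+3/4z) = 1 + z + 3/16z²
  Hence R(z) = 1 + z + 3/16z².

Boundary: |R(x)|=1, x<0.
x=-1.55: |R|=0.0995
R=1: x+3/16x²=0 ⇒ x=−16/3=-5.3333; min R=1−1/(4·3/16)=-0.3333>−1
Confirm numerically:
  x=-5.104: |R|=0.78053 <1
  x=-4.787: |R|=0.50963 <1
  x=-3.904: |R|=0.04627 <1
  x=-3.704: |R|=0.13157 <1
  x=-5.805: |R|=1.51338 >1
  x=-5.579: |R|=1.25698 >1
  x=-5.378: |R|=1.04504 >1
Interval (-5.3333, 0).

(-5.3333,0); λ=-6 ⇒ h* = (16/3)/6 = 0.8889.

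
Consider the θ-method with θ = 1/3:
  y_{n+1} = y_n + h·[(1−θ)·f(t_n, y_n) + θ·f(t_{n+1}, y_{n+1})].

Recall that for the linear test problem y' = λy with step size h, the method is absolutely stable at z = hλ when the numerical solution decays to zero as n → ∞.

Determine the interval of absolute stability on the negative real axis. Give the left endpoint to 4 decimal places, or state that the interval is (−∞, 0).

Test eqn y'=λy, z=hλ:
  y_{n+1} = y_n + z·[2/3·y_n + 1/3·y_{n+1}] ⇒ (1 − 1/3z)y_{n+1} = (1 + 2/3z)y_n
  ⇒ R(z) = (1 + 2/3z)/(1 − 1/3z).

Find x<0 with |R(x)|<1.
x=-1.28: |R|=0.1028
R=−1: 1+2/3x = −1+1/3x ⇒ -1/3x=2 ⇒ x=2/(-1/3)=-6.0000
Confirm numerically:
  x=-5.302: |R|=0.91592 <1
  x=-4.820: |R|=0.84910 <1
  x=-3.479: |R|=0.61090 <1
  x=-6.517: |R|=1.05432 >1
  x=-6.311: |R|=1.03340 >1
  x=-6.091: |R|=1.01001 >1
Interval (-6.0000, 0).

(-6.0000, 0).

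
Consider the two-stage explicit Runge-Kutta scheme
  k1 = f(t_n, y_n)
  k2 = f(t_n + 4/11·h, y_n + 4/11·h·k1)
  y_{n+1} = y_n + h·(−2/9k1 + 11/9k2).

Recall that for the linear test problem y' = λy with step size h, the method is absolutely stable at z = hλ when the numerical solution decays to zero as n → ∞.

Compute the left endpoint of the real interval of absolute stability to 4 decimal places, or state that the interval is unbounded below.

z* = -2.2500.

Test eqn y'=λy, z=hλ:
  k1=λy_n ⇒ h·k1=z·y_n;  k2=λ(1+4/11z)y_n ⇒ h·k2=z(1+4/11z)y_n
  y_{n+1}/y_n = 1 − 2/9z + 11/9z(1+4/11z) = 1 + z + 4/9z²
  so R(z) = 1 + z + 4/9z².

Boundary: |R(x)|=1, x<0.
x=-0.63: |R|=0.5464
R=1: x+4/9x²=0 ⇒ x=−9/4=-2.2500; min R=1−1/(4·4/9)=0.4375>−1
Confirm numerically:
  x=-2.142: |R|=0.89718 <1
  x=-2.097: |R|=0.85740 <1
  x=-1.832: |R|=0.65966 <1
  x=-1.382: |R|=0.46686 <1
  x=-2.783: |R|=1.65926 >1
  x=-2.719: |R|=1.56676 >1
Interval (-2.2500, 0).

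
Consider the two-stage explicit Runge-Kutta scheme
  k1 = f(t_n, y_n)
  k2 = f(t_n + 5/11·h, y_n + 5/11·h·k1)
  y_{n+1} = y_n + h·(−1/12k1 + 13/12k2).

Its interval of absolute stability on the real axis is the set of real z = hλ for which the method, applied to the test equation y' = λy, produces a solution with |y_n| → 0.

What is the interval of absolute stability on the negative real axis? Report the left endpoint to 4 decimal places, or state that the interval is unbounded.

(-2.0308, 0).

On y'=λy, z=hλ:
  k1=λy_n ⇒ h·k1=z·y_n;  k2=λ(1+5/11z)y_n ⇒ h·k2=z(1+5/11z)y_n
  y_{n+1}/y_n = 1 − 1/12z + 13/12z(1+5/11z) = 1 + z + 65/132z²
  ⇒ R(z) = 1 + z + 65/132z².

Solve |R(x)|<1 on ℝ⁻.
x=-1.14: |R|=0.5000
R=1: x+65/132x²=0 ⇒ x=−132/65=-2.0308; min R=1−1/(4·65/132)=0.4923>−1
Confirm numerically:
  x=-1.766: |R|=0.76975 <1
  x=-1.716: |R|=0.73402 <1
  x=-1.567: |R|=0.64214 <1
  x=-2.405: |R|=1.44319 >1
  x=-2.230: |R|=1.21878 >1
  x=-2.111: |R|=1.08340 >1
So |R|<1 on (-2.0308, 0).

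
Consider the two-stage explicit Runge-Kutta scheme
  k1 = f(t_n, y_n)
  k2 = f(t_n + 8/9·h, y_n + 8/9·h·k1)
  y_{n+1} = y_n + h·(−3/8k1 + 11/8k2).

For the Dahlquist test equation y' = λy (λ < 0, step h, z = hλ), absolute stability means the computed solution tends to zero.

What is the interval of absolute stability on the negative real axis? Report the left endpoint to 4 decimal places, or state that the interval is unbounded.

On y'=λy, z=hλ:
  k1=λy_n ⇒ h·k1=z·y_n;  k2=λ(1+8/9z)y_n ⇒ h·k2=z(1+8/9z)y_n
  y_{n+1}/y_n = 1 − 3/8z + 11/8z(1+8/9z) = 1 + z + 11/9z²
  ⇒ R(z) = 1 + z + 11/9z².

Boundary: |R(x)|=1, x<0.
x=-1.45: |R|=2.1197
R=1: x+11/9x²=0 ⇒ x=−9/11=-0.8182; min R=1−1/(4·11/9)=0.7955>−1
Confirm numerically:
  x=-0.558: |R|=0.82256 <1
  x=-0.495: |R|=0.80448 <1
  x=-0.488: |R|=0.80306 <1
  x=-1.120: |R|=1.41316 >1
  x=-1.027: |R|=1.26211 >1
  x=-0.968: |R|=1.17725 >1
Interval (-0.8182, 0).

z∈(-0.8182,0).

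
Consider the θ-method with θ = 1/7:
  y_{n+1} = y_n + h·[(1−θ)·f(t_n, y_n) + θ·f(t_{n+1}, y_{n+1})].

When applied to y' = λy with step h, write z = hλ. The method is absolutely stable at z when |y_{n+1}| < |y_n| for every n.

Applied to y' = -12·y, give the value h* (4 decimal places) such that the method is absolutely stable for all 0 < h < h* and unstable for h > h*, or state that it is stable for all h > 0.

Test eqn y'=λy, z=hλ:
  y_{n+1} = y_n + z·[6/7·y_n + 1/7·y_{n+1}] ⇒ (1 − 1/7z)y_{n+1} = (1 + 6/7z)y_n
  Hence R(z) = (1 + 6/7z)/(1 − 1/7z).

Need |R(x)|<1, x<0.
x=-0.88: |R|=0.2183
R=−1: 1+6/7x = −1+1/7x ⇒ -5/7x=2 ⇒ x=2/(-5/7)=-2.8000
Confirm numerically:
  x=-2.175: |R|=0.65940 <1
  x=-1.698: |R|=0.36652 <1
  x=-1.532: |R|=0.25692 <1
  x=-1.215: |R|=0.03530 <1
  x=-3.295: |R|=1.24041 >1
  x=-3.213: |R|=1.20219 >1
  x=-3.105: |R|=1.15092 >1
Interval (-2.8000, 0).

(-2.8000,0); λ=-12 ⇒ h* = (14/5)/12 = 0.2333.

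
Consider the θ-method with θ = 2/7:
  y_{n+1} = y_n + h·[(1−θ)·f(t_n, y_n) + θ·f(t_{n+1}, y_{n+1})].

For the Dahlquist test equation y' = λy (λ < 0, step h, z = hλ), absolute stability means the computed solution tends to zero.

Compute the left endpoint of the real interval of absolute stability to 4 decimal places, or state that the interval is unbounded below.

z* = -4.6667.

With y'=λy (z=hλ):
  y_{n+1} = y_n + z·[5/7·y_n + 2/7·y_{n+1}] ⇒ (1 − 2/7z)y_{n+1} = (1 + 5/7z)y_n
  Hence R(z) = (1 + 5/7z)/(1 − 2/7z).

Find x<0 with |R(x)|<1.
x=-1.15: |R|=0.1344
R=−1: 1+5/7x = −1+2/7x ⇒ -3/7x=2 ⇒ x=2/(-3/7)=-4.6667
Confirm numerically:
  x=-3.288: |R|=0.69534 <1
  x=-3.270: |R|=0.69055 <1
  x=-2.608: |R|=0.49443 <1
  x=-5.220: |R|=1.09518 >1
  x=-4.751: |R|=1.01533 >1
So |R|<1 on (-4.6667, 0).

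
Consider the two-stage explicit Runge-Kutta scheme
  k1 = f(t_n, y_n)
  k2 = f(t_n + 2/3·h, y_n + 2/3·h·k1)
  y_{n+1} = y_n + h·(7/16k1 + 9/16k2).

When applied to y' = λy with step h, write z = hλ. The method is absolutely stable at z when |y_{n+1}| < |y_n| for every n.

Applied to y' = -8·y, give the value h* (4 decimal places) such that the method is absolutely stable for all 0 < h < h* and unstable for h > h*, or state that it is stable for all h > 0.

Set f=λy, z=hλ:
  k1=λy_n ⇒ h·k1=z·y_n;  k2=λ(1+2/3z)y_n ⇒ h·k2=z(1+2/3z)y_n
  y_{n+1}/y_n = 1 + 7/16z + 9/16z(1+2/3z) = 1 + z + 3/8z²
  R(z) = 1 + z + 3/8z².

Solve |R(x)|<1 on ℝ⁻.
x=-1.3: |R|=0.3337
R=1: x+3/8x²=0 ⇒ x=−8/3=-2.6667; min R=1−1/(4·3/8)=0.3333>−1
Confirm numerically:
  x=-2.194: |R|=0.61111 <1
  x=-1.874: |R|=0.44295 <1
  x=-1.631: |R|=0.36656 <1
  x=-1.482: |R|=0.34162 <1
  x=-2.774: |R|=1.11165 >1
  x=-2.714: |R|=1.04817 >1
Interval (-2.6667, 0).

(-2.6667,0); λ=-8 ⇒ h* = (8/3)/8 = 0.3333.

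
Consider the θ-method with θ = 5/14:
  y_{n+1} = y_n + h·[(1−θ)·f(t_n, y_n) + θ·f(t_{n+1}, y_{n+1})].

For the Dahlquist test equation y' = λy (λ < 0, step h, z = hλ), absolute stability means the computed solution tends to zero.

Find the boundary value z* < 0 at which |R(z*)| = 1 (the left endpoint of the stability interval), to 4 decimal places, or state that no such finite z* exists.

z* = -7.0000.

With y'=λy (z=hλ):
  y_{n+1} = y_n + z·[9/14·y_n + 5/14·y_{n+1}] ⇒ (1 − 5/14z)y_{n+1} = (1 + 9/14z)y_n
  so R(z) = (1 + 9/14z)/(1 − 5/14z).

Need |R(x)|<1, x<0.
x=-0.87: |R|=0.3362
R=−1: 1+9/14x = −1+5/14x ⇒ -2/7x=2 ⇒ x=2/(-2/7)=-7.0000
Confirm numerically:
  x=-5.949: |R|=0.90390 <1
  x=-5.631: |R|=0.87010 <1
  x=-5.489: |R|=0.85417 <1
  x=-4.870: |R|=0.77784 <1
  x=-7.561: |R|=1.04332 >1
  x=-7.441: |R|=1.03445 >1
  x=-7.135: |R|=1.01087 >1
So |R|<1 on (-7.0000, 0).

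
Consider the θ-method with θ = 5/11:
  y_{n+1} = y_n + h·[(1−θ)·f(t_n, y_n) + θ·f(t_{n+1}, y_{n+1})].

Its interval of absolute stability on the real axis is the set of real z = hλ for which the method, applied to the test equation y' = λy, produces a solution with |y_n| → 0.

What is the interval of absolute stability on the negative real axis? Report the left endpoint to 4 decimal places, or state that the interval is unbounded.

Set f=λy, z=hλ:
  y_{n+1} = y_n + z·[6/11·y_n + 5/11·y_{n+1}] ⇒ (1 − 5/11z)y_{n+1} = (1 + 6/11z)y_n
  R(z) = (1 + 6/11z)/(1 − 5/11z).

Solve |R(x)|<1 on ℝ⁻.
x=-1.04: |R|=0.2938
R=−1: 1+6/11x = −1+5/11x ⇒ -1/11x=2 ⇒ x=2/(-1/11)=-22.0000
Confirm numerically:
  x=-19.206: |R|=0.97390 <1
  x=-16.975: |R|=0.94759 <1
  x=-15.003: |R|=0.91865 <1
  x=-8.907: |R|=0.76424 <1
  x=-22.242: |R|=1.00198 >1
  x=-22.161: |R|=1.00132 >1
So |R|<1 on (-22.0000, 0).

(-22.0000, 0).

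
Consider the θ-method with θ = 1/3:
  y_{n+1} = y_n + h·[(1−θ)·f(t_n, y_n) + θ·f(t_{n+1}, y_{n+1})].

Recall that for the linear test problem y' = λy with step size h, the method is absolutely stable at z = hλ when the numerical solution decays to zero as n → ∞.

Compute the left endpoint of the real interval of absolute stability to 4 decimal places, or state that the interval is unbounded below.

With y'=λy (z=hλ):
  y_{n+1} = y_n + z·[2/3·y_n + 1/3·y_{n+1}] ⇒ (1 − 1/3z)y_{n+1} = (1 + 2/3z)y_n
  R(z) = (1 + 2/3z)/(1 − 1/3z).

Solve |R(x)|<1 on ℝ⁻.
x=-0.35: |R|=0.6866
R=−1: 1+2/3x = −1+1/3x ⇒ -1/3x=2 ⇒ x=2/(-1/3)=-6.0000
Confirm numerically:
  x=-5.488: |R|=0.93968 <1
  x=-4.974: |R|=0.87133 <1
  x=-4.469: |R|=0.79502 <1
  x=-4.166: |R|=0.74407 <1
  x=-6.215: |R|=1.02333 >1
  x=-6.206: |R|=1.02238 >1
  x=-6.077: |R|=1.00848 >1
Interval (-6.0000, 0).

left endpoint -6.0000.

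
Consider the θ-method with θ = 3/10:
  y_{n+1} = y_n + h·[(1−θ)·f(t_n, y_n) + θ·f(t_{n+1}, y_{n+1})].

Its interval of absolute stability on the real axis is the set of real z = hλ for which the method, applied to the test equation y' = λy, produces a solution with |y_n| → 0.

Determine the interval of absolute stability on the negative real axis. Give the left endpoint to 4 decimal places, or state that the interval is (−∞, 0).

With y'=λy (z=hλ):
  y_{n+1} = y_n + z·[7/10·y_n + 3/10·y_{n+1}] ⇒ (1 − 3/10z)y_{n+1} = (1 + 7/10z)y_n
  Hence R(z) = (1 + 7/10z)/(1 − 3/10z).

Boundary: |R(x)|=1, x<0.
x=-0.94: |R|=0.2668
R=−1: 1+7/10x = −1+3/10x ⇒ -2/5x=2 ⇒ x=2/(-2/5)=-5.0000
Confirm numerically:
  x=-3.941: |R|=0.80589 <1
  x=-3.655: |R|=0.74338 <1
  x=-2.841: |R|=0.53377 <1
  x=-2.290: |R|=0.35744 <1
  x=-5.314: |R|=1.04842 >1
  x=-5.144: |R|=1.02265 >1
So |R|<1 on (-5.0000, 0).

(-5.0000, 0).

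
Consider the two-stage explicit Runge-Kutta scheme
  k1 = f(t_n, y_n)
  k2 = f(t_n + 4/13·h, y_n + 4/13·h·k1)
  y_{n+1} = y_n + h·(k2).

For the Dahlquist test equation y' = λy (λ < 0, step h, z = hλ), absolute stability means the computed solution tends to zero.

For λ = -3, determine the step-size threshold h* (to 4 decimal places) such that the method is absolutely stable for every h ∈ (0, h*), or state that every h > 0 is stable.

On y'=λy, z=hλ:
  k1=λy_n ⇒ h·k1=z·y_n;  k2=λ(1+4/13z)y_n ⇒ h·k2=z(1+4/13z)y_n
  y_{n+1}/y_n = 1 + z(1+4/13z) = 1 + z + 4/13z²
  ⇒ R(z) = 1 + z + 4/13z².

Need |R(x)|<1, x<0.
x=-1: |R|=0.3077
R=1: x+4/13x²=0 ⇒ x=−13/4=-3.2500; min R=1−1/(4·4/13)=0.1875>−1
Confirm numerically:
  x=-3.013: |R|=0.78028 <1
  x=-2.189: |R|=0.28538 <1
  x=-1.974: |R|=0.22498 <1
  x=-1.878: |R|=0.20720 <1
  x=-3.485: |R|=1.25199 >1
  x=-3.472: |R|=1.23716 >1
  x=-3.294: |R|=1.04460 >1
So |R|<1 on (-3.2500, 0).

(-3.2500,0); λ=-3 ⇒ h* = (13/4)/3 = 1.0833.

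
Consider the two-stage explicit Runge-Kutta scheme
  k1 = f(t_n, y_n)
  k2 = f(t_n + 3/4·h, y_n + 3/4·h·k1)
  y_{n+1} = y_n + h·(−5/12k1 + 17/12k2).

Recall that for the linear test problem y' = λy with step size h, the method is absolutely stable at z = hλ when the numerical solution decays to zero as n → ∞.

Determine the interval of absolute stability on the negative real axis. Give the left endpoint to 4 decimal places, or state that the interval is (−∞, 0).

z∈(-0.9412,0).

Set f=λy, z=hλ:
  k1=λy_n ⇒ h·k1=z·y_n;  k2=λ(1+3/4z)y_n ⇒ h·k2=z(1+3/4z)y_n
  y_{n+1}/y_n = 1 − 5/12z + 17/12z(1+3/4z) = 1 + z + 17/16z²
  R(z) = 1 + z + 17/16z².

Solve |R(x)|<1 on ℝ⁻.
x=-1.11: |R|=1.1991
R=1: x+17/16x²=0 ⇒ x=−16/17=-0.9412; min R=1−1/(4·17/16)=0.7647>−1
Confirm numerically:
  x=-0.808: |R|=0.88567 <1
  x=-0.772: |R|=0.86123 <1
  x=-0.387: |R|=0.77213 <1
  x=-1.484: |R|=1.85590 >1
  x=-1.390: |R|=1.66286 >1
  x=-1.143: |R|=1.24510 >1
So |R|<1 on (-0.9412, 0).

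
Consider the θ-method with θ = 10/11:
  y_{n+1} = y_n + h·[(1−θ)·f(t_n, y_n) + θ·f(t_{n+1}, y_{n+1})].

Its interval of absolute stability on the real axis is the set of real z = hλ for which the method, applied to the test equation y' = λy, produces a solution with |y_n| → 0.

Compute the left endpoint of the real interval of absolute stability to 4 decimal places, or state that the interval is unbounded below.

interval (−∞, 0).

Set f=λy, z=hλ:
  y_{n+1} = y_n + z·[1/11·y_n + 10/11·y_{n+1}] ⇒ (1 − 10/11z)y_{n+1} = (1 + 1/11z)y_n
  R(z) = (1 + 1/11z)/(1 − 10/11z).

Find x<0 with |R(x)|<1.
x=-1.41: |R|=0.3821
x=-2: |R|=0.2903
x=-10: |R|=0.0090
x=-100: |R|=0.0880
θ=10/11≥1/2 ⇒ |1+1/11x|<|1−10/11x| ∀x<0 ⇒ interval (−∞,0).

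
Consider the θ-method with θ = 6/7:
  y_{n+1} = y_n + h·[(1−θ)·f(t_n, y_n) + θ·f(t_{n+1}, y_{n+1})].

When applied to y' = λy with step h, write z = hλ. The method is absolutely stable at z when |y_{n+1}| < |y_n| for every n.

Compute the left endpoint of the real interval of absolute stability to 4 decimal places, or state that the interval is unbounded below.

unbounded; (−∞, 0).

On y'=λy, z=hλ:
  y_{n+1} = y_n + z·[1/7·y_n + 6/7·y_{n+1}] ⇒ (1 − 6/7z)y_{n+1} = (1 + 1/7z)y_n
  R(z) = (1 + 1/7z)/(1 − 6/7z).

Boundary: |R(x)|=1, x<0.
x=-1.1: |R|=0.4338
x=-2: |R|=0.2632
x=-10: |R|=0.0448
x=-100: |R|=0.1532
θ=6/7≥1/2 ⇒ |1+1/7x|<|1−6/7x| ∀x<0 ⇒ stable on all of ℝ⁻.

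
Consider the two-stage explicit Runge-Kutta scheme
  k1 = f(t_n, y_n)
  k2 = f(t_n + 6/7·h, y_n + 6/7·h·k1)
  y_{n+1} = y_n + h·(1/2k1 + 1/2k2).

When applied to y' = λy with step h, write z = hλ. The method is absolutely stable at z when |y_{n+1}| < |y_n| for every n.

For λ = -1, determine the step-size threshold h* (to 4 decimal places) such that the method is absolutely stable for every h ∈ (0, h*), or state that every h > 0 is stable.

(-2.3333,0); λ=-1 ⇒ h* = (7/3)/1 = 2.3333.

On y'=λy, z=hλ:
  k1=λy_n ⇒ h·k1=z·y_n;  k2=λ(1+6/7z)y_n ⇒ h·k2=z(1+6/7z)y_n
  y_{n+1}/y_n = 1 + 1/2z + 1/2z(1+6/7z) = 1 + z + 3/7z²
  Hence R(z) = 1 + z + 3/7z².

Need |R(x)|<1, x<0.
x=-1.34: |R|=0.4295
R=1: x+3/7x²=0 ⇒ x=−7/3=-2.3333; min R=1−1/(4·3/7)=0.4167>−1
Confirm numerically:
  x=-2.272: |R|=0.94028 <1
  x=-1.281: |R|=0.42227 <1
  x=-1.009: |R|=0.42732 <1
  x=-2.910: |R|=1.71919 >1
  x=-2.417: |R|=1.08667 >1
So |R|<1 on (-2.3333, 0).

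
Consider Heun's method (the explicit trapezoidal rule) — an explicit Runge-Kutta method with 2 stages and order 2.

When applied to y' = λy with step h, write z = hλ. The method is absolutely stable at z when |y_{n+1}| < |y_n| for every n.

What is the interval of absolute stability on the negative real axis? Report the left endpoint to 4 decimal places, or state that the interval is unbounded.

Set f=λy, z=hλ:
  order 2, 2-stage ⇒ R(z)=1+z+z^2/2
  (e.g. R(-0.65)=0.56125, |R|=0.56125)

Find x<0 with |R(x)|<1.
x=-0.65: |R|=0.5613
|R(-2.25)|=1.2812 |R(-1.89)|=0.8960 |R(-1.68)|=0.7312
Bisect:
  x_lo=-2.5546 |R|=1.7083  x_hi=-0.3446 |R|=0.7148
  mid=-1.44958 |R|=0.60106 →hi
  mid=-2.00207 |R|=1.00207 →lo
  mid=-1.72582 |R|=0.76341 →hi
  mid=-1.86395 |R|=0.87320 →hi
  mid=-1.93301 |R|=0.93525 →hi
  mid=-1.96754 |R|=0.96806 →hi
  mid=-1.98480 |R|=0.98492 →hi
  ...
  [-2.00005,-1.99991] ⇒ x*=-2.0000
Stable set (-2.0000, 0).

(-2.0000, 0).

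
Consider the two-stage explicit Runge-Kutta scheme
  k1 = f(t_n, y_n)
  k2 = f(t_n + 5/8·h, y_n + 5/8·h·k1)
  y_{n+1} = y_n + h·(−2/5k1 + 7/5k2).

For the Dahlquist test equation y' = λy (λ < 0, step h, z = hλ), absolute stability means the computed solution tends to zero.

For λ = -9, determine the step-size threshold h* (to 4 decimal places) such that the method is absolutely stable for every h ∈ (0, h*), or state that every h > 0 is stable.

(-1.1429,0); λ=-9 ⇒ h* = (8/7)/9 = 0.1270.

On y'=λy, z=hλ:
  k1=λy_n ⇒ h·k1=z·y_n;  k2=λ(1+5/8z)y_n ⇒ h·k2=z(1+5/8z)y_n
  y_{n+1}/y_n = 1 − 2/5z + 7/5z(1+5/8z) = 1 + z + 7/8z²
  Hence R(z) = 1 + z + 7/8z².

Need |R(x)|<1, x<0.
x=-1.05: |R|=0.9147
R=1: x+7/8x²=0 ⇒ x=−8/7=-1.1429; min R=1−1/(4·7/8)=0.7143>−1
Confirm numerically:
  x=-0.613: |R|=0.71580 <1
  x=-0.593: |R|=0.71469 <1
  x=-0.544: |R|=0.71494 <1
  x=-0.462: |R|=0.72476 <1
  x=-1.455: |R|=1.39740 >1
  x=-1.253: |R|=1.12076 >1
  x=-1.221: |R|=1.08349 >1
Stable set (-1.1429, 0).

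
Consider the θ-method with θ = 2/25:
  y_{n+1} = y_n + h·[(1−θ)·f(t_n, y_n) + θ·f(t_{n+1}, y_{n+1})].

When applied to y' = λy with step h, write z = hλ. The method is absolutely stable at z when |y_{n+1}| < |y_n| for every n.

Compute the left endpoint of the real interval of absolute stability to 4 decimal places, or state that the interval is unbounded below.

left endpoint -2.3810.

Set f=λy, z=hλ:
  y_{n+1} = y_n + z·[23/25·y_n + 2/25·y_{n+1}] ⇒ (1 − 2/25z)y_{n+1} = (1 + 23/25z)y_n
  Hence R(z) = (1 + 23/25z)/(1 − 2/25z).

Boundary: |R(x)|=1, x<0.
x=-0.38: |R|=0.6312
R=−1: 1+23/25x = −1+2/25x ⇒ -21/25x=2 ⇒ x=2/(-21/25)=-2.3810
Confirm numerically:
  x=-1.623: |R|=0.43649 <1
  x=-1.034: |R|=0.04500 <1
  x=-1.011: |R|=0.06465 <1
  x=-0.965: |R|=0.10416 <1
  x=-2.761: |R|=1.26148 >1
  x=-2.648: |R|=1.18511 >1
  x=-2.415: |R|=1.02397 >1
Interval (-2.3810, 0).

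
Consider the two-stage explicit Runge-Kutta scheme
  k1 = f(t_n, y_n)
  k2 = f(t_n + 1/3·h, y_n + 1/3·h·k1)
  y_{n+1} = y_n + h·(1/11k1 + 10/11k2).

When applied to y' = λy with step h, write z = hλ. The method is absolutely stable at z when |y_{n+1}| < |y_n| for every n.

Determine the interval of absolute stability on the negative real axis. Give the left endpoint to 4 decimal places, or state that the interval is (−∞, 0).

With y'=λy (z=hλ):
  k1=λy_n ⇒ h·k1=z·y_n;  k2=λ(1+1/3z)y_n ⇒ h·k2=z(1+1/3z)y_n
  y_{n+1}/y_n = 1 + 1/11z + 10/11z(1+1/3z) = 1 + z + 10/33z²
  ⇒ R(z) = 1 + z + 10/33z².

Solve |R(x)|<1 on ℝ⁻.
x=-1.25: |R|=0.2235
R=1: x+10/33x²=0 ⇒ x=−33/10=-3.3000; min R=1−1/(4·10/33)=0.1750>−1
Confirm numerically:
  x=-2.527: |R|=0.40807 <1
  x=-2.525: |R|=0.40701 <1
  x=-1.758: |R|=0.17853 <1
  x=-1.467: |R|=0.18515 <1
  x=-3.776: |R|=1.54466 >1
  x=-3.522: |R|=1.23693 >1
  x=-3.456: |R|=1.16337 >1
Stable set (-3.3000, 0).

z∈(-3.3000,0).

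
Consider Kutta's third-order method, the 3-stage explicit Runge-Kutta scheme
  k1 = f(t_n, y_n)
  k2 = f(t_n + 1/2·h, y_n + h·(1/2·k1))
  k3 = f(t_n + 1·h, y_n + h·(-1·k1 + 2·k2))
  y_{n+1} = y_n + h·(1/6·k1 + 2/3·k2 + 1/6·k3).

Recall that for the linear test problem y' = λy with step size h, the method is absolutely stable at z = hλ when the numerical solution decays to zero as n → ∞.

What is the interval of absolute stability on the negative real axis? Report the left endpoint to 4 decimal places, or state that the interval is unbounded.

Test eqn y'=λy, z=hλ:
  order 3, 3-stage ⇒ R(z)=1+z+z^2/2+z^3/6
  (e.g. R(-0.67)=0.50432, |R|=0.50432)

Need |R(x)|<1, x<0.
x=-0.67: |R|=0.5043
|R(-2.58)|=1.1141 |R(-1.73)|=0.0965 |R(-1.14)|=0.2629
Bisect:
  x_lo=-3.0512 |R|=2.1306  x_hi=-0.1304 |R|=0.8778
  mid=-1.59076 |R|=0.00359 →hi
  mid=-2.32096 |R|=0.71132 →hi
  mid=-2.68607 |R|=1.30856 →lo
  mid=-2.50351 |R|=0.98489 →hi
  mid=-2.59479 |R|=1.14008 →lo
  mid=-2.54915 |R|=1.06087 →lo
  mid=-2.52633 |R|=1.02248 →lo
  mid=-2.51492 |R|=1.00359 →lo
  ...
  [-2.51278,-2.51261] ⇒ x*=-2.5127
Stable set (-2.5127, 0).

z∈(-2.5127,0).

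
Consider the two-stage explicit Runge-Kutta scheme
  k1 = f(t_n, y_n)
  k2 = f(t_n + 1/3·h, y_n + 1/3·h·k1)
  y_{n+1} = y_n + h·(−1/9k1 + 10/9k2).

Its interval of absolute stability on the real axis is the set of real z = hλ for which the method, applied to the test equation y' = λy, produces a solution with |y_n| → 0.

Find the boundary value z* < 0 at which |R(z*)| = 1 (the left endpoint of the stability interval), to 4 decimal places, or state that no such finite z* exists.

left endpoint -2.7000.

On y'=λy, z=hλ:
  k1=λy_n ⇒ h·k1=z·y_n;  k2=λ(1+1/3z)y_n ⇒ h·k2=z(1+1/3z)y_n
  y_{n+1}/y_n = 1 − 1/9z + 10/9z(1+1/3z) = 1 + z + 10/27z²
  Hence R(z) = 1 + z + 10/27z².

Find x<0 with |R(x)|<1.
x=-0.93: |R|=0.3903
R=1: x+10/27x²=0 ⇒ x=−27/10=-2.7000; min R=1−1/(4·10/27)=0.3250>−1
Confirm numerically:
  x=-1.572: |R|=0.34325 <1
  x=-1.559: |R|=0.34118 <1
  x=-1.503: |R|=0.33367 <1
  x=-1.466: |R|=0.32998 <1
  x=-3.287: |R|=1.71462 >1
  x=-3.160: |R|=1.53837 >1
  x=-2.742: |R|=1.04265 >1
So |R|<1 on (-2.7000, 0).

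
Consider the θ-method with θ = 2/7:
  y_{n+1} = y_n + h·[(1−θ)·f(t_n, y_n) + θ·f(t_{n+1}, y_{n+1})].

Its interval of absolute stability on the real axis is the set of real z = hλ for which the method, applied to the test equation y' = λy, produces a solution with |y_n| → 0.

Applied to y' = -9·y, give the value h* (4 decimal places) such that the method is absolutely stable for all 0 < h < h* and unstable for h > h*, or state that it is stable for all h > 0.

Test eqn y'=λy, z=hλ:
  y_{n+1} = y_n + z·[5/7·y_n + 2/7·y_{n+1}] ⇒ (1 − 2/7z)y_{n+1} = (1 + 5/7z)y_n
  R(z) = (1 + 5/7z)/(1 − 2/7z).

Boundary: |R(x)|=1, x<0.
x=-0.78: |R|=0.3621
R=−1: 1+5/7x = −1+2/7x ⇒ -3/7x=2 ⇒ x=2/(-3/7)=-4.6667
Confirm numerically:
  x=-3.921: |R|=0.84928 <1
  x=-3.190: |R|=0.66891 <1
  x=-2.342: |R|=0.40312 <1
  x=-5.153: |R|=1.08431 >1
  x=-5.116: |R|=1.07823 >1
Stable set (-4.6667, 0).

(-4.6667,0); λ=-9 ⇒ h* = (14/3)/9 = 0.5185.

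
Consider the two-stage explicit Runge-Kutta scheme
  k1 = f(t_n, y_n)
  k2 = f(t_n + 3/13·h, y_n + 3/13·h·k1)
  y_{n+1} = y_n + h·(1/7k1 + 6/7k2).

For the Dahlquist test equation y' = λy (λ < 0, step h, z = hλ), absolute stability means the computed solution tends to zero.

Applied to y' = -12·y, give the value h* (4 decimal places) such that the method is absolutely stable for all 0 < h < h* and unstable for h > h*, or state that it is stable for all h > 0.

(-5.0556,0); λ=-12 ⇒ h* = (91/18)/12 = 0.4213.

Set f=λy, z=hλ:
  k1=λy_n ⇒ h·k1=z·y_n;  k2=λ(1+3/13z)y_n ⇒ h·k2=z(1+3/13z)y_n
  y_{n+1}/y_n = 1 + 1/7z + 6/7z(1+3/13z) = 1 + z + 18/91z²
  R(z) = 1 + z + 18/91z².

Need |R(x)|<1, x<0.
x=-1.63: |R|=0.1045
R=1: x+18/91x²=0 ⇒ x=−91/18=-5.0556; min R=1−1/(4·18/91)=-0.2639>−1
Confirm numerically:
  x=-4.728: |R|=0.69367 <1
  x=-4.300: |R|=0.35736 <1
  x=-3.392: |R|=0.11615 <1
  x=-3.066: |R|=0.20659 <1
  x=-5.600: |R|=1.60308 >1
  x=-5.154: |R|=1.10036 >1
Interval (-5.0556, 0).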